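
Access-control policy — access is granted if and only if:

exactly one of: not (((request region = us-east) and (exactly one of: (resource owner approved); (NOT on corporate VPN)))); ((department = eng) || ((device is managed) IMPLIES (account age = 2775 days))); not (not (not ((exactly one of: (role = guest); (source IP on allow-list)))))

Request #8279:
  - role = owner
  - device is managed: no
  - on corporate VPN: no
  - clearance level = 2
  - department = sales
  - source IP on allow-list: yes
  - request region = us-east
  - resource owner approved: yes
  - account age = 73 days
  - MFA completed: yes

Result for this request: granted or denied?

Denied

Atomic conditions:
  request region = us-east: us-east == us-east is true
  resource owner approved: yes → true
  NOT on corporate VPN: no → true
  department = eng: sales == eng is false
  device is managed: no → false
  account age = 2775 days: 73 == 2775 is false
  role = guest: owner == guest is false
  source IP on allow-list: yes → true
Combine:
[1.1.2] exactly-one(true, true) = false
[1.1] true AND false = false
[1] NOT false = true
[2.2] false → false (antecedent false ⇒ implication holds) = true
[2] false OR true = true
[3.1.1.1] exactly-one(false, true) = true
[3.1.1] NOT true = false
[3.1] NOT false = true
[3] NOT true = false
[root] exactly-one(true, true, false) = false
Overall: false → denied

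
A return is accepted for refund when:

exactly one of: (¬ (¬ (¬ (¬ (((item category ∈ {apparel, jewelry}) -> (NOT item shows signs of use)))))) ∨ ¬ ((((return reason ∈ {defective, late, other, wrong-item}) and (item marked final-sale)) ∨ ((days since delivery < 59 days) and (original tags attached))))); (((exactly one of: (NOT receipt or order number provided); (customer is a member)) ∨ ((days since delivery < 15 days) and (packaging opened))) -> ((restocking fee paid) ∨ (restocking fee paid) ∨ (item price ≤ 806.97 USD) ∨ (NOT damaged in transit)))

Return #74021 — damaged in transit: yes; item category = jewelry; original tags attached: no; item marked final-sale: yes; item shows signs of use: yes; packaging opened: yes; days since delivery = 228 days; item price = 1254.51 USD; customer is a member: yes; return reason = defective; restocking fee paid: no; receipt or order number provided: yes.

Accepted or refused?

Refused

Atomic conditions:
  item category ∈ {apparel, jewelry}: jewelry is in the set → true
  NOT item shows signs of use: yes → false
  return reason ∈ {defective, late, other, wrong-item}: defective is in the set → true
  item marked final-sale: yes → true
  days since delivery < 59 days: 228 < 59 is false
  original tags attached: no → false
  NOT receipt or order number provided: yes → false
  customer is a member: yes → true
  days since delivery < 15 days: 228 < 15 is false
  packaging opened: yes → true
  restocking fee paid: no → false
  item price ≤ 806.97 USD: 1254.51 ≤ 806.97 is false
  NOT damaged in transit: yes → false
Combine:
[1.1.1.1.1.1] true → false = false
[1.1.1.1.1] NOT false = true
[1.1.1.1] NOT true = false
[1.1.1] NOT false = true
[1.1] NOT true = false
[1.2.1.1] true AND true = true
[1.2.1.2] false AND false = false
[1.2.1] true OR false = true
[1.2] NOT true = false
[1] false OR false = false
[2.1.1] exactly-one(false, true) = true
[2.1.2] false AND true = false
[2.1] true OR false = true
[2.2] false OR false OR false OR false = false
[2] true → false = false
[root] exactly-one(false, false) = false
Overall: false → refused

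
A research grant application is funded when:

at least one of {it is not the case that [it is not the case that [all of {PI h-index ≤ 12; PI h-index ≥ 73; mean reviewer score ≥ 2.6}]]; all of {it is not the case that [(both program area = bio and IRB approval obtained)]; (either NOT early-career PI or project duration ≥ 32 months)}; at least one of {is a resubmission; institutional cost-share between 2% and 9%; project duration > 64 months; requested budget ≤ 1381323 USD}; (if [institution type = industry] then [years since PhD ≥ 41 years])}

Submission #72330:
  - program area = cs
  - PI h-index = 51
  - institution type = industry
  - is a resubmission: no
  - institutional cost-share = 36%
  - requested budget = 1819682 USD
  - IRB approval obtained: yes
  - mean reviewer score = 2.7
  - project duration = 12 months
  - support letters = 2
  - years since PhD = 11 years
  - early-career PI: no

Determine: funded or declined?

Atomic conditions:
  PI h-index ≤ 12: 51 ≤ 12 is false
  PI h-index ≥ 73: 51 ≥ 73 is false
  mean reviewer score ≥ 2.6: 2.7 ≥ 2.6 is true
  program area = bio: cs == bio is false
  IRB approval obtained: yes → true
  NOT early-career PI: no → true
  project duration ≥ 32 months: 12 ≥ 32 is false
  is a resubmission: no → false
  institutional cost-share between 2% and 9%: 36 in [2, 9] is false
  project duration > 64 months: 12 > 64 is false
  requested budget ≤ 1381323 USD: 1819682 ≤ 1381323 is false
  institution type = industry: industry == industry is true
  years since PhD ≥ 41 years: 11 ≥ 41 is false
Combine:
[1.1.1] false AND false AND true = false
[1.1] NOT false = true
[1] NOT true = false
[2.1.1] false AND true = false
[2.1] NOT false = true
[2.2] true OR false = true
[2] true AND true = true
[3] false OR false OR false OR false = false
[4] true → false = false
[root] false OR true OR false OR false = true
Overall: true → funded

Funded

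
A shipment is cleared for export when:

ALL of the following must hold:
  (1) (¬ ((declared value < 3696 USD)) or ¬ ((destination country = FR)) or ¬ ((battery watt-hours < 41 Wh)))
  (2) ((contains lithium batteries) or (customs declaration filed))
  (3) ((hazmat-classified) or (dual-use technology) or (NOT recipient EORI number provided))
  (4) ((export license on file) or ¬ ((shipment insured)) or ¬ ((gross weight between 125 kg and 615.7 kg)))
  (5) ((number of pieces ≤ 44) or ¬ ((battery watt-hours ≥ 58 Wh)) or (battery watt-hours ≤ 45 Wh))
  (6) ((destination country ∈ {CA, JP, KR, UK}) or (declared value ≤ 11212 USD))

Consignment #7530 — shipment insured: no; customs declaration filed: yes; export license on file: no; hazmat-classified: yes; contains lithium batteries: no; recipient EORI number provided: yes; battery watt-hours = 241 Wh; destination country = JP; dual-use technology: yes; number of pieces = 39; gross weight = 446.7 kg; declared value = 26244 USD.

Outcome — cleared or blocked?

Cleared

Atomic conditions:
  declared value < 3696 USD: 26244 < 3696 is false
  destination country = FR: JP == FR is false
  battery watt-hours < 41 Wh: 241 < 41 is false
  contains lithium batteries: no → false
  customs declaration filed: yes → true
  hazmat-classified: yes → true
  dual-use technology: yes → true
  NOT recipient EORI number provided: yes → false
  export license on file: no → false
  shipment insured: no → false
  gross weight between 125 kg and 615.7 kg: 446.7 in [125, 615.7] is true
  number of pieces ≤ 44: 39 ≤ 44 is true
  battery watt-hours ≥ 58 Wh: 241 ≥ 58 is true
  battery watt-hours ≤ 45 Wh: 241 ≤ 45 is false
  destination country ∈ {CA, JP, KR, UK}: JP is in the set → true
  declared value ≤ 11212 USD: 26244 ≤ 11212 is false
Combine:
[1.1] NOT false = true
[1.2] NOT false = true
[1.3] NOT false = true
[1] true OR true OR true = true
[2] false OR true = true
[3] true OR true OR false = true
[4.2] NOT false = true
[4.3] NOT true = false
[4] false OR true OR false = true
[5.2] NOT true = false
[5] true OR false OR false = true
[6] true OR false = true
[root] true AND true AND true AND true AND true AND true = true
Overall: true → cleared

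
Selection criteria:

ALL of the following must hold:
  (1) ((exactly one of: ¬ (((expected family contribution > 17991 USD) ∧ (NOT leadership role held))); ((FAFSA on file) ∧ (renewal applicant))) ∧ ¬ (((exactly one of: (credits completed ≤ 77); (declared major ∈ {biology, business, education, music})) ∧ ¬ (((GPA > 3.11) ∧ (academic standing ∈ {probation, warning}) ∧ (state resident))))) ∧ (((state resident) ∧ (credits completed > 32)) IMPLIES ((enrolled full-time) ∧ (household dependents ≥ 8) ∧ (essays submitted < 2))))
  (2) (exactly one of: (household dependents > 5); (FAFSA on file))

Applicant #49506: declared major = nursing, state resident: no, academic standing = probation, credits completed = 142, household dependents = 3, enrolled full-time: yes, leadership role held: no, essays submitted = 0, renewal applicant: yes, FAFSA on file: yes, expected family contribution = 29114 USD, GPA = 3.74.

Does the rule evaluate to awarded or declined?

Atomic conditions:
  expected family contribution > 17991 USD: 29114 > 17991 is true
  NOT leadership role held: no → true
  FAFSA on file: yes → true
  renewal applicant: yes → true
  credits completed ≤ 77: 142 ≤ 77 is false
  declared major ∈ {biology, business, education, music}: nursing is not in the set → false
  GPA > 3.11: 3.74 > 3.11 is true
  academic standing ∈ {probation, warning}: probation is in the set → true
  state resident: no → false
  credits completed > 32: 142 > 32 is true
  enrolled full-time: yes → true
  household dependents ≥ 8: 3 ≥ 8 is false
  essays submitted < 2: 0 < 2 is true
  household dependents > 5: 3 > 5 is false
Combine:
[1.1.1.1] true AND true = true
[1.1.1] NOT true = false
[1.1.2] true AND true = true
[1.1] exactly-one(false, true) = true
[1.2.1.1] exactly-one(false, false) = false
[1.2.1.2.1] true AND true AND false = false
[1.2.1.2] NOT false = true
[1.2.1] false AND true = false
[1.2] NOT false = true
[1.3.1] false AND true = false
[1.3.2] true AND false AND true = false
[1.3] false → false (antecedent false ⇒ implication holds) = true
[1] true AND true AND true = true
[2] exactly-one(false, true) = true
[root] true AND true = true
Overall: true → awarded

Awarded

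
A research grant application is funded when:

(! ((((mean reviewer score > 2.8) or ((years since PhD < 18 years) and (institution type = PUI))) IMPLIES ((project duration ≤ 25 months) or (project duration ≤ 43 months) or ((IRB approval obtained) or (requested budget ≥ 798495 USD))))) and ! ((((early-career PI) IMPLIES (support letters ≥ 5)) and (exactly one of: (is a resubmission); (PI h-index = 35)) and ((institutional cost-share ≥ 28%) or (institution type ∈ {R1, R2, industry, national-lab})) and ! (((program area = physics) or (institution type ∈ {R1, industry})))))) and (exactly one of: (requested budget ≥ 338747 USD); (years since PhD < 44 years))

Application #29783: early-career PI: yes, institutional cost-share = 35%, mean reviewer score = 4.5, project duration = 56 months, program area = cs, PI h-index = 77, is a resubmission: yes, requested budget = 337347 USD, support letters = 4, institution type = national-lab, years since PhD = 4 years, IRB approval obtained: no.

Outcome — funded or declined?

Atomic conditions:
  mean reviewer score > 2.8: 4.5 > 2.8 is true
  years since PhD < 18 years: 4 < 18 is true
  institution type = PUI: national-lab == PUI is false
  project duration ≤ 25 months: 56 ≤ 25 is false
  project duration ≤ 43 months: 56 ≤ 43 is false
  IRB approval obtained: no → false
  requested budget ≥ 798495 USD: 337347 ≥ 798495 is false
  early-career PI: yes → true
  support letters ≥ 5: 4 ≥ 5 is false
  is a resubmission: yes → true
  PI h-index = 35: 77 == 35 is false
  institutional cost-share ≥ 28%: 35 ≥ 28 is true
  institution type ∈ {R1, R2, industry, national-lab}: national-lab is in the set → true
  program area = physics: cs == physics is false
  institution type ∈ {R1, industry}: national-lab is not in the set → false
  requested budget ≥ 338747 USD: 337347 ≥ 338747 is false
  years since PhD < 44 years: 4 < 44 is true
Combine:
[1.1.1.1.2] true AND false = false
[1.1.1.1] true OR false = true
[1.1.1.2.3] false OR false = false
[1.1.1.2] false OR false OR false = false
[1.1.1] true → false = false
[1.1] NOT false = true
[1.2.1.1] true → false = false
[1.2.1.2] exactly-one(true, false) = true
[1.2.1.3] true OR true = true
[1.2.1.4.1] false OR false = false
[1.2.1.4] NOT false = true
[1.2.1] false AND true AND true AND true = false
[1.2] NOT false = true
[1] true AND true = true
[2] exactly-one(false, true) = true
[root] true AND true = true
Overall: true → funded

Funded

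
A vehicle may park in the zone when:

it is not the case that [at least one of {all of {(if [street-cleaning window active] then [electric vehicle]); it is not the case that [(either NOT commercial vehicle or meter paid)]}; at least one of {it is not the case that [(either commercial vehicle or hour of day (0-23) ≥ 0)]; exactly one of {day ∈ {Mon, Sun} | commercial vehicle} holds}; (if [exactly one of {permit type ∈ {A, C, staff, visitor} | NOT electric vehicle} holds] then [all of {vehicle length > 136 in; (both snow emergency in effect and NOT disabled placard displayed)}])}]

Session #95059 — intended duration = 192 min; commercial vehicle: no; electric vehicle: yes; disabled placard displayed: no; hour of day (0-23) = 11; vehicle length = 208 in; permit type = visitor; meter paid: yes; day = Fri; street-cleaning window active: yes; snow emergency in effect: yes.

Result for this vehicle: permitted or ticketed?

Ticketed

Atomic conditions:
  street-cleaning window active: yes → true
  electric vehicle: yes → true
  NOT commercial vehicle: no → true
  meter paid: yes → true
  commercial vehicle: no → false
  hour of day (0-23) ≥ 0: 11 ≥ 0 is true
  day ∈ {Mon, Sun}: Fri is not in the set → false
  permit type ∈ {A, C, staff, visitor}: visitor is in the set → true
  NOT electric vehicle: yes → false
  vehicle length > 136 in: 208 > 136 is true
  snow emergency in effect: yes → true
  NOT disabled placard displayed: no → true
Combine:
[1.1.1] true → true = true
[1.1.2.1] true OR true = true
[1.1.2] NOT true = false
[1.1] true AND false = false
[1.2.1.1] false OR true = true
[1.2.1] NOT true = false
[1.2.2] exactly-one(false, false) = false
[1.2] false OR false = false
[1.3.1] exactly-one(true, false) = true
[1.3.2.2] true AND true = true
[1.3.2] true AND true = true
[1.3] true → true = true
[1] false OR false OR true = true
[root] NOT true = false
Overall: false → ticketed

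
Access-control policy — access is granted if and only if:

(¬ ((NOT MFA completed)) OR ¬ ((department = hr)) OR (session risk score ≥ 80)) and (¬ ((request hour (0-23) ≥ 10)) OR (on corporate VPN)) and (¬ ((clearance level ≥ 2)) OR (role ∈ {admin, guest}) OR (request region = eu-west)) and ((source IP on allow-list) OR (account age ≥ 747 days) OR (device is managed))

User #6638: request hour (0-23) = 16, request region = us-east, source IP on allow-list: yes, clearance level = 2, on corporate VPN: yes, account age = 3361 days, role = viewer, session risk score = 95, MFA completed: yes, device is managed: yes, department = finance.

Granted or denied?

Denied

Atomic conditions:
  NOT MFA completed: yes → false
  department = hr: finance == hr is false
  session risk score ≥ 80: 95 ≥ 80 is true
  request hour (0-23) ≥ 10: 16 ≥ 10 is true
  on corporate VPN: yes → true
  clearance level ≥ 2: 2 ≥ 2 is true
  role ∈ {admin, guest}: viewer is not in the set → false
  request region = eu-west: us-east == eu-west is false
  source IP on allow-list: yes → true
  account age ≥ 747 days: 3361 ≥ 747 is true
  device is managed: yes → true
Combine:
[1.1] NOT false = true
[1.2] NOT false = true
[1] true OR true OR true = true
[2.1] NOT true = false
[2] false OR true = true
[3.1] NOT true = false
[3] false OR false OR false = false
[4] true OR true OR true = true
[root] true AND true AND false AND true = false
Overall: false → denied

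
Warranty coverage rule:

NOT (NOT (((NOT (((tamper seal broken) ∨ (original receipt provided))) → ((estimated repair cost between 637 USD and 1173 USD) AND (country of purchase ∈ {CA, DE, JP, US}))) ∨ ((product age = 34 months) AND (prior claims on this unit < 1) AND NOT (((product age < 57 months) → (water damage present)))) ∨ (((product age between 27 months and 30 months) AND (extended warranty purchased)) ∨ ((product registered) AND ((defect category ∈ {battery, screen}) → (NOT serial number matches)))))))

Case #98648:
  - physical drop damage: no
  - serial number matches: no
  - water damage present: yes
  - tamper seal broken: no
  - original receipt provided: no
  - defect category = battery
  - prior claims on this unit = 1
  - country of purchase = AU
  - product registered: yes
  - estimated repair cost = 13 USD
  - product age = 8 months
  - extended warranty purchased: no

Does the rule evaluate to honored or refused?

Atomic conditions:
  tamper seal broken: no → false
  original receipt provided: no → false
  estimated repair cost between 637 USD and 1173 USD: 13 in [637, 1173] is false
  country of purchase ∈ {CA, DE, JP, US}: AU is not in the set → false
  product age = 34 months: 8 == 34 is false
  prior claims on this unit < 1: 1 < 1 is false
  product age < 57 months: 8 < 57 is true
  water damage present: yes → true
  product age between 27 months and 30 months: 8 in [27, 30] is false
  extended warranty purchased: no → false
  product registered: yes → true
  defect category ∈ {battery, screen}: battery is in the set → true
  NOT serial number matches: no → true
Combine:
[1.1.1.1.1] false OR false = false
[1.1.1.1] NOT false = true
[1.1.1.2] false AND false = false
[1.1.1] true → false = false
[1.1.2.3.1] true → true = true
[1.1.2.3] NOT true = false
[1.1.2] false AND false AND false = false
[1.1.3.1] false AND false = false
[1.1.3.2.2] true → true = true
[1.1.3.2] true AND true = true
[1.1.3] false OR true = true
[1.1] false OR false OR true = true
[1] NOT true = false
[root] NOT false = true
Overall: true → honored

Honored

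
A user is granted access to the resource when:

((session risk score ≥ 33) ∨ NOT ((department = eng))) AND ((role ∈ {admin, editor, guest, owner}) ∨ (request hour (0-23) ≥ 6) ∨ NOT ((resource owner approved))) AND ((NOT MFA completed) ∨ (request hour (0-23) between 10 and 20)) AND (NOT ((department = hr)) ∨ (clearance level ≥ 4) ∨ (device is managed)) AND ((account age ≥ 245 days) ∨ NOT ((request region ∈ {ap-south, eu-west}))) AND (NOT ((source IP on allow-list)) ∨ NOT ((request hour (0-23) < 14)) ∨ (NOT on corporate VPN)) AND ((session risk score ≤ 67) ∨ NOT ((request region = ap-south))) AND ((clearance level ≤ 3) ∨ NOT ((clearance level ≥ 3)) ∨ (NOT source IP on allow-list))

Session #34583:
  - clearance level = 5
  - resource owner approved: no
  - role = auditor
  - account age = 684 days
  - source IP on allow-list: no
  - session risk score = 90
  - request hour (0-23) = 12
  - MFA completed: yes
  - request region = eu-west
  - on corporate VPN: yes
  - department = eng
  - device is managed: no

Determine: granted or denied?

Granted

Atomic conditions:
  session risk score ≥ 33: 90 ≥ 33 is true
  department = eng: eng == eng is true
  role ∈ {admin, editor, guest, owner}: auditor is not in the set → false
  request hour (0-23) ≥ 6: 12 ≥ 6 is true
  resource owner approved: no → false
  NOT MFA completed: yes → false
  request hour (0-23) between 10 and 20: 12 in [10, 20] is true
  department = hr: eng == hr is false
  clearance level ≥ 4: 5 ≥ 4 is true
  device is managed: no → false
  account age ≥ 245 days: 684 ≥ 245 is true
  request region ∈ {ap-south, eu-west}: eu-west is in the set → true
  source IP on allow-list: no → false
  request hour (0-23) < 14: 12 < 14 is true
  NOT on corporate VPN: yes → false
  session risk score ≤ 67: 90 ≤ 67 is false
  request region = ap-south: eu-west == ap-south is false
  clearance level ≤ 3: 5 ≤ 3 is false
  clearance level ≥ 3: 5 ≥ 3 is true
  NOT source IP on allow-list: no → true
Combine:
[1.2] NOT true = false
[1] true OR false = true
[2.3] NOT false = true
[2] false OR true OR true = true
[3] false OR true = true
[4.1] NOT false = true
[4] true OR true OR false = true
[5.2] NOT true = false
[5] true OR false = true
[6.1] NOT false = true
[6.2] NOT true = false
[6] true OR false OR false = true
[7.2] NOT false = true
[7] false OR true = true
[8.2] NOT true = false
[8] false OR false OR true = true
[root] true AND true AND true AND true AND true AND true AND true AND true = true
Overall: true → granted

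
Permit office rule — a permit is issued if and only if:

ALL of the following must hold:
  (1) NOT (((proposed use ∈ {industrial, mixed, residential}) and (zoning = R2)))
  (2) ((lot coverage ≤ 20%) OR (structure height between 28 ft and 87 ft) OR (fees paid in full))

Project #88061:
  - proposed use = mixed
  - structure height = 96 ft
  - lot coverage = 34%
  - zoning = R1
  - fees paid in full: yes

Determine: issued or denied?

Atomic conditions:
  proposed use ∈ {industrial, mixed, residential}: mixed is in the set → true
  zoning = R2: R1 == R2 is false
  lot coverage ≤ 20%: 34 ≤ 20 is false
  structure height between 28 ft and 87 ft: 96 in [28, 87] is false
  fees paid in full: yes → true
Combine:
[1.1] true AND false = false
[1] NOT false = true
[2] false OR false OR true = true
[root] true AND true = true
Overall: true → issued

Issued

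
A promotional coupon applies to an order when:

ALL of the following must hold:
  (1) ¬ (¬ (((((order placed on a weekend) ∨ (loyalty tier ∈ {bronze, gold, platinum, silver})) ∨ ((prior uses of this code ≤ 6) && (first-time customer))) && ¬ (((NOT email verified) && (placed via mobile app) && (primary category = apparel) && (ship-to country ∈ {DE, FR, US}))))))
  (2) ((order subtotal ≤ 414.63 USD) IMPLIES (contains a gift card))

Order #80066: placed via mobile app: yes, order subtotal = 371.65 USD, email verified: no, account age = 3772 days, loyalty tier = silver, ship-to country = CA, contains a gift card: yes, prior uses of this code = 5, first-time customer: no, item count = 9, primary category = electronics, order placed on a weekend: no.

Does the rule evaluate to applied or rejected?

Atomic conditions:
  order placed on a weekend: no → false
  loyalty tier ∈ {bronze, gold, platinum, silver}: silver is in the set → true
  prior uses of this code ≤ 6: 5 ≤ 6 is true
  first-time customer: no → false
  NOT email verified: no → true
  placed via mobile app: yes → true
  primary category = apparel: electronics == apparel is false
  ship-to country ∈ {DE, FR, US}: CA is not in the set → false
  order subtotal ≤ 414.63 USD: 371.65 ≤ 414.63 is true
  contains a gift card: yes → true
Combine:
[1.1.1.1.1] false OR true = true
[1.1.1.1.2] true AND false = false
[1.1.1.1] true OR false = true
[1.1.1.2.1] true AND true AND false AND false = false
[1.1.1.2] NOT false = true
[1.1.1] true AND true = true
[1.1] NOT true = false
[1] NOT false = true
[2] true → true = true
[root] true AND true = true
Overall: true → applied

Applied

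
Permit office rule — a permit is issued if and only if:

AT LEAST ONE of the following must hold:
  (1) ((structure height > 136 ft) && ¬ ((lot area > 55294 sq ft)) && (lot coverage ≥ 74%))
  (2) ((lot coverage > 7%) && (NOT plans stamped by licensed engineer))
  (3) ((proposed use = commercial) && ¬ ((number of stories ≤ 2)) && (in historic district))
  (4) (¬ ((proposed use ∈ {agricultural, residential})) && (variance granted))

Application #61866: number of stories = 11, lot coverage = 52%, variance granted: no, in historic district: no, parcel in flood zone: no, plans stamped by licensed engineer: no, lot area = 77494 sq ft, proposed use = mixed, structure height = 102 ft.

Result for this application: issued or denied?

Issued

Atomic conditions:
  structure height > 136 ft: 102 > 136 is false
  lot area > 55294 sq ft: 77494 > 55294 is true
  lot coverage ≥ 74%: 52 ≥ 74 is false
  lot coverage > 7%: 52 > 7 is true
  NOT plans stamped by licensed engineer: no → true
  proposed use = commercial: mixed == commercial is false
  number of stories ≤ 2: 11 ≤ 2 is false
  in historic district: no → false
  proposed use ∈ {agricultural, residential}: mixed is not in the set → false
  variance granted: no → false
Combine:
[1.2] NOT true = false
[1] false AND false AND false = false
[2] true AND true = true
[3.2] NOT false = true
[3] false AND true AND false = false
[4.1] NOT false = true
[4] true AND false = false
[root] false OR true OR false OR false = true
Overall: true → issued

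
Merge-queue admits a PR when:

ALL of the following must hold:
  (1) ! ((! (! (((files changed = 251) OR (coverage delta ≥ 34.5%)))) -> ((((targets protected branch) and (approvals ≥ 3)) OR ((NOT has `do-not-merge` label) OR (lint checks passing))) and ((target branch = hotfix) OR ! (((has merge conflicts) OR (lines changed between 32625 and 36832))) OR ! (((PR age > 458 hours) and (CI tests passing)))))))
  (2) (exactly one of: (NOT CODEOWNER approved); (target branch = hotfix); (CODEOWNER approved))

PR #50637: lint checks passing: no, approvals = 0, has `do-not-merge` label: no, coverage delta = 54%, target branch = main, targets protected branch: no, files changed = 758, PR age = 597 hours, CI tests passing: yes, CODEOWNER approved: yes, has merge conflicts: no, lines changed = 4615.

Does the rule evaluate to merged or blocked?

Atomic conditions:
  files changed = 251: 758 == 251 is false
  coverage delta ≥ 34.5%: 54 ≥ 34.5 is true
  targets protected branch: no → false
  approvals ≥ 3: 0 ≥ 3 is false
  NOT has `do-not-merge` label: no → true
  lint checks passing: no → false
  target branch = hotfix: main == hotfix is false
  has merge conflicts: no → false
  lines changed between 32625 and 36832: 4615 in [32625, 36832] is false
  PR age > 458 hours: 597 > 458 is true
  CI tests passing: yes → true
  NOT CODEOWNER approved: yes → false
  CODEOWNER approved: yes → true
Combine:
[1.1.1.1.1] false OR true = true
[1.1.1.1] NOT true = false
[1.1.1] NOT false = true
[1.1.2.1.1] false AND false = false
[1.1.2.1.2] true OR false = true
[1.1.2.1] false OR true = true
[1.1.2.2.2.1] false OR false = false
[1.1.2.2.2] NOT false = true
[1.1.2.2.3.1] true AND true = true
[1.1.2.2.3] NOT true = false
[1.1.2.2] false OR true OR false = true
[1.1.2] true AND true = true
[1.1] true → true = true
[1] NOT true = false
[2] exactly-one(false, false, true) = true
[root] false AND true = false
Overall: false → blocked

Blocked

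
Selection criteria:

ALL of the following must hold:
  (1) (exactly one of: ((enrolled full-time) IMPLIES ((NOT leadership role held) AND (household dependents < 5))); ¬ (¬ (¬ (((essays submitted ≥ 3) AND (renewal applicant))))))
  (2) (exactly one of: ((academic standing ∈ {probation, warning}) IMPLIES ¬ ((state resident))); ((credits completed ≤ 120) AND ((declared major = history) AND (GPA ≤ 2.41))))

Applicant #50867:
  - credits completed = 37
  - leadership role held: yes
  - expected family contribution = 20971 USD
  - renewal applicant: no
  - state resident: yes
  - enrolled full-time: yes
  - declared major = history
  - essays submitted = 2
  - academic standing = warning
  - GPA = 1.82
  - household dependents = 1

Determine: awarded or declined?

Atomic conditions:
  enrolled full-time: yes → true
  NOT leadership role held: yes → false
  household dependents < 5: 1 < 5 is true
  essays submitted ≥ 3: 2 ≥ 3 is false
  renewal applicant: no → false
  academic standing ∈ {probation, warning}: warning is in the set → true
  state resident: yes → true
  credits completed ≤ 120: 37 ≤ 120 is true
  declared major = history: history == history is true
  GPA ≤ 2.41: 1.82 ≤ 2.41 is true
Combine:
[1.1.2] false AND true = false
[1.1] true → false = false
[1.2.1.1.1] false AND false = false
[1.2.1.1] NOT false = true
[1.2.1] NOT true = false
[1.2] NOT false = true
[1] exactly-one(false, true) = true
[2.1.2] NOT true = false
[2.1] true → false = false
[2.2.2] true AND true = true
[2.2] true AND true = true
[2] exactly-one(false, true) = true
[root] true AND true = true
Overall: true → awarded

Awarded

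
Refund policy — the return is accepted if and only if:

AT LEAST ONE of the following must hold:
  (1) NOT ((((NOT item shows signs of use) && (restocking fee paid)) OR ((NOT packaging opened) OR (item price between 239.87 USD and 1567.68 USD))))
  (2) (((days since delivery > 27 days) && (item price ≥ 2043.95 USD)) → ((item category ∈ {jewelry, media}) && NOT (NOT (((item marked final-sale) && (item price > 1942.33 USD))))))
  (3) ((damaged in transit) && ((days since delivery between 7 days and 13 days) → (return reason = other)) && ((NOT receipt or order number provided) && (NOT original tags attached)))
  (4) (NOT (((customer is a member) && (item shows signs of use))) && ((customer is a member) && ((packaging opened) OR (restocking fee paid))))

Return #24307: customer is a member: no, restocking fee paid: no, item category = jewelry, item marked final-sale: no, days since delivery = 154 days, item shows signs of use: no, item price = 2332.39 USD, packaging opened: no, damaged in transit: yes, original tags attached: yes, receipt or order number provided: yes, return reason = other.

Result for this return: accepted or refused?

Refused

Atomic conditions:
  NOT item shows signs of use: no → true
  restocking fee paid: no → false
  NOT packaging opened: no → true
  item price between 239.87 USD and 1567.68 USD: 2332.39 in [239.87, 1567.68] is false
  days since delivery > 27 days: 154 > 27 is true
  item price ≥ 2043.95 USD: 2332.39 ≥ 2043.95 is true
  item category ∈ {jewelry, media}: jewelry is in the set → true
  item marked final-sale: no → false
  item price > 1942.33 USD: 2332.39 > 1942.33 is true
  damaged in transit: yes → true
  days since delivery between 7 days and 13 days: 154 in [7, 13] is false
  return reason = other: other == other is true
  NOT receipt or order number provided: yes → false
  NOT original tags attached: yes → false
  customer is a member: no → false
  item shows signs of use: no → false
  packaging opened: no → false
Combine:
[1.1.1] true AND false = false
[1.1.2] true OR false = true
[1.1] false OR true = true
[1] NOT true = false
[2.1] true AND true = true
[2.2.2.1.1] false AND true = false
[2.2.2.1] NOT false = true
[2.2.2] NOT true = false
[2.2] true AND false = false
[2] true → false = false
[3.2] false → true (antecedent false ⇒ implication holds) = true
[3.3] false AND false = false
[3] true AND true AND false = false
[4.1.1] false AND false = false
[4.1] NOT false = true
[4.2.2] false OR false = false
[4.2] false AND false = false
[4] true AND false = false
[root] false OR false OR false OR false = false
Overall: false → refused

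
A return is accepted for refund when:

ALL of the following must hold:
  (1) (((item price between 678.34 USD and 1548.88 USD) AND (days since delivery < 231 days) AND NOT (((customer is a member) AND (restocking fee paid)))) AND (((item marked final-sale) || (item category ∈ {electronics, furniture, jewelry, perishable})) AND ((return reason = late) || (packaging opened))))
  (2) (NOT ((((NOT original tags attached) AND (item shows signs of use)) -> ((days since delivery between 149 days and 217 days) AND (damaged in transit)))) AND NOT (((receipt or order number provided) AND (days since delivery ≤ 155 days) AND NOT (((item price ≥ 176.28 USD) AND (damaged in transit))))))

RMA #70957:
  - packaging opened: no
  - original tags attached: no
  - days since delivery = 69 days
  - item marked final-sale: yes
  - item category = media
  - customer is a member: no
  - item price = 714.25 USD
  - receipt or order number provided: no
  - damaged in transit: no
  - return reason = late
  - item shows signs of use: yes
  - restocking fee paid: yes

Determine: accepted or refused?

Atomic conditions:
  item price between 678.34 USD and 1548.88 USD: 714.25 in [678.34, 1548.88] is true
  days since delivery < 231 days: 69 < 231 is true
  customer is a member: no → false
  restocking fee paid: yes → true
  item marked final-sale: yes → true
  item category ∈ {electronics, furniture, jewelry, perishable}: media is not in the set → false
  return reason = late: late == late is true
  packaging opened: no → false
  NOT original tags attached: no → true
  item shows signs of use: yes → true
  days since delivery between 149 days and 217 days: 69 in [149, 217] is false
  damaged in transit: no → false
  receipt or order number provided: no → false
  days since delivery ≤ 155 days: 69 ≤ 155 is true
  item price ≥ 176.28 USD: 714.25 ≥ 176.28 is true
Combine:
[1.1.3.1] false AND true = false
[1.1.3] NOT false = true
[1.1] true AND true AND true = true
[1.2.1] true OR false = true
[1.2.2] true OR false = true
[1.2] true AND true = true
[1] true AND true = true
[2.1.1.1] true AND true = true
[2.1.1.2] false AND false = false
[2.1.1] true → false = false
[2.1] NOT false = true
[2.2.1.3.1] true AND false = false
[2.2.1.3] NOT false = true
[2.2.1] false AND true AND true = false
[2.2] NOT false = true
[2] true AND true = true
[root] true AND true = true
Overall: true → accepted

Accepted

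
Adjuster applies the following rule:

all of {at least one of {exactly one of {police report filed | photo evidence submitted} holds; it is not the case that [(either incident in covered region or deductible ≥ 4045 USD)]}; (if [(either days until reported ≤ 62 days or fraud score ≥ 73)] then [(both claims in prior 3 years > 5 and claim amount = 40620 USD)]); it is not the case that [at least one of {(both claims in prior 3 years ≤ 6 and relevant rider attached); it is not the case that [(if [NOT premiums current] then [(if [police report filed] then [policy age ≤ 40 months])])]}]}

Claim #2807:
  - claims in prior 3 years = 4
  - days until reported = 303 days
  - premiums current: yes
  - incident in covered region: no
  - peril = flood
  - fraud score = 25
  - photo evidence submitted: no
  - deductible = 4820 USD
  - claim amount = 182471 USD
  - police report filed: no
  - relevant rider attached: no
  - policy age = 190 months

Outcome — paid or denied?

Atomic conditions:
  police report filed: no → false
  photo evidence submitted: no → false
  incident in covered region: no → false
  deductible ≥ 4045 USD: 4820 ≥ 4045 is true
  days until reported ≤ 62 days: 303 ≤ 62 is false
  fraud score ≥ 73: 25 ≥ 73 is false
  claims in prior 3 years > 5: 4 > 5 is false
  claim amount = 40620 USD: 182471 == 40620 is false
  claims in prior 3 years ≤ 6: 4 ≤ 6 is true
  relevant rider attached: no → false
  NOT premiums current: yes → false
  policy age ≤ 40 months: 190 ≤ 40 is false
Combine:
[1.1] exactly-one(false, false) = false
[1.2.1] false OR true = true
[1.2] NOT true = false
[1] false OR false = false
[2.1] false OR false = false
[2.2] false AND false = false
[2] false → false (antecedent false ⇒ implication holds) = true
[3.1.1] true AND false = false
[3.1.2.1.2] false → false (antecedent false ⇒ implication holds) = true
[3.1.2.1] false → true (antecedent false ⇒ implication holds) = true
[3.1.2] NOT true = false
[3.1] false OR false = false
[3] NOT false = true
[root] false AND true AND true = false
Overall: false → denied

Denied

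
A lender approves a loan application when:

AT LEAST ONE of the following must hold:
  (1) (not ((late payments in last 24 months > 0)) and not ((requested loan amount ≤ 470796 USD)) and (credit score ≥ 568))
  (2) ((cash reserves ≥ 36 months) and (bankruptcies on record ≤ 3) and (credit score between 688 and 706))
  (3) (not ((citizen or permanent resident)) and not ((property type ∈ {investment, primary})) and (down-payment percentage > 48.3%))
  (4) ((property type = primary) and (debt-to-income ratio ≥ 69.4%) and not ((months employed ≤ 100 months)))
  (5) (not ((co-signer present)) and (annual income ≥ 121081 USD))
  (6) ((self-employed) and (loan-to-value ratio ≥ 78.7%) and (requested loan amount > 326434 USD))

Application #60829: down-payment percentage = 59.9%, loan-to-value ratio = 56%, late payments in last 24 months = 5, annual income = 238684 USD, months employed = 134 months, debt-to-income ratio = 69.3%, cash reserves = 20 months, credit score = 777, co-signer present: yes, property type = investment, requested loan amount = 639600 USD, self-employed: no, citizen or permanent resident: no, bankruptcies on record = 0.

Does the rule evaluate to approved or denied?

Denied

Atomic conditions:
  late payments in last 24 months > 0: 5 > 0 is true
  requested loan amount ≤ 470796 USD: 639600 ≤ 470796 is false
  credit score ≥ 568: 777 ≥ 568 is true
  cash reserves ≥ 36 months: 20 ≥ 36 is false
  bankruptcies on record ≤ 3: 0 ≤ 3 is true
  credit score between 688 and 706: 777 in [688, 706] is false
  citizen or permanent resident: no → false
  property type ∈ {investment, primary}: investment is in the set → true
  down-payment percentage > 48.3%: 59.9 > 48.3 is true
  property type = primary: investment == primary is false
  debt-to-income ratio ≥ 69.4%: 69.3 ≥ 69.4 is false
  months employed ≤ 100 months: 134 ≤ 100 is false
  co-signer present: yes → true
  annual income ≥ 121081 USD: 238684 ≥ 121081 is true
  self-employed: no → false
  loan-to-value ratio ≥ 78.7%: 56 ≥ 78.7 is false
  requested loan amount > 326434 USD: 639600 > 326434 is true
Combine:
[1.1] NOT true = false
[1.2] NOT false = true
[1] false AND true AND true = false
[2] false AND true AND false = false
[3.1] NOT false = true
[3.2] NOT true = false
[3] true AND false AND true = false
[4.3] NOT false = true
[4] false AND false AND true = false
[5.1] NOT true = false
[5] false AND true = false
[6] false AND false AND true = false
[root] false OR false OR false OR false OR false OR false = false
Overall: false → denied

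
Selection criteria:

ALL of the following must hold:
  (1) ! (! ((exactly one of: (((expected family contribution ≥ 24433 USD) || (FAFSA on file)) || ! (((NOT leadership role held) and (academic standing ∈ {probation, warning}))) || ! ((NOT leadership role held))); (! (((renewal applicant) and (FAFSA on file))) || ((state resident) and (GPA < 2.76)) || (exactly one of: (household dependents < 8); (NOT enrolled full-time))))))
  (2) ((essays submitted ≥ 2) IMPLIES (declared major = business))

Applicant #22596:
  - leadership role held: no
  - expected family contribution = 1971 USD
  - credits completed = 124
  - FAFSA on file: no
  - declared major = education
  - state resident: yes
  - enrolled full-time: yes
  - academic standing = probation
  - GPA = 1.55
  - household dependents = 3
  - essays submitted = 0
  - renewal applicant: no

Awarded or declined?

Atomic conditions:
  expected family contribution ≥ 24433 USD: 1971 ≥ 24433 is false
  FAFSA on file: no → false
  NOT leadership role held: no → true
  academic standing ∈ {probation, warning}: probation is in the set → true
  renewal applicant: no → false
  state resident: yes → true
  GPA < 2.76: 1.55 < 2.76 is true
  household dependents < 8: 3 < 8 is true
  NOT enrolled full-time: yes → false
  essays submitted ≥ 2: 0 ≥ 2 is false
  declared major = business: education == business is false
Combine:
[1.1.1.1.1] false OR false = false
[1.1.1.1.2.1] true AND true = true
[1.1.1.1.2] NOT true = false
[1.1.1.1.3] NOT true = false
[1.1.1.1] false OR false OR false = false
[1.1.1.2.1.1] false AND false = false
[1.1.1.2.1] NOT false = true
[1.1.1.2.2] true AND true = true
[1.1.1.2.3] exactly-one(true, false) = true
[1.1.1.2] true OR true OR true = true
[1.1.1] exactly-one(false, true) = true
[1.1] NOT true = false
[1] NOT false = true
[2] false → false (antecedent false ⇒ implication holds) = true
[root] true AND true = true
Overall: true → awarded

Awarded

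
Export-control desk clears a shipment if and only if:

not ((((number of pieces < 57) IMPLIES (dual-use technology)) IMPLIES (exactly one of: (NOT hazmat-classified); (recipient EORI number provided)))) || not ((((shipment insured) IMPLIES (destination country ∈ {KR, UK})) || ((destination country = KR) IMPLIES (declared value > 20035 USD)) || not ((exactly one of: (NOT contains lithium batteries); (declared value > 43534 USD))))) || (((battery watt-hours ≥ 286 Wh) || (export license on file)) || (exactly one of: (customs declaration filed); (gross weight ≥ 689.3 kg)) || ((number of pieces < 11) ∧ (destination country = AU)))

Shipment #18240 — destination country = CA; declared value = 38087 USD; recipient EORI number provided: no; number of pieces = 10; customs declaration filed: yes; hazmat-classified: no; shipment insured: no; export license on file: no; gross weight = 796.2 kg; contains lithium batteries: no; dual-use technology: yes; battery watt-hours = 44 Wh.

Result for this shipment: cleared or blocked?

Atomic conditions:
  number of pieces < 57: 10 < 57 is true
  dual-use technology: yes → true
  NOT hazmat-classified: no → true
  recipient EORI number provided: no → false
  shipment insured: no → false
  destination country ∈ {KR, UK}: CA is not in the set → false
  destination country = KR: CA == KR is false
  declared value > 20035 USD: 38087 > 20035 is true
  NOT contains lithium batteries: no → true
  declared value > 43534 USD: 38087 > 43534 is false
  battery watt-hours ≥ 286 Wh: 44 ≥ 286 is false
  export license on file: no → false
  customs declaration filed: yes → true
  gross weight ≥ 689.3 kg: 796.2 ≥ 689.3 is true
  number of pieces < 11: 10 < 11 is true
  destination country = AU: CA == AU is false
Combine:
[1.1.1] true → true = true
[1.1.2] exactly-one(true, false) = true
[1.1] true → true = true
[1] NOT true = false
[2.1.1] false → false (antecedent false ⇒ implication holds) = true
[2.1.2] false → true (antecedent false ⇒ implication holds) = true
[2.1.3.1] exactly-one(true, false) = true
[2.1.3] NOT true = false
[2.1] true OR true OR false = true
[2] NOT true = false
[3.1] false OR false = false
[3.2] exactly-one(true, true) = false
[3.3] true AND false = false
[3] false OR false OR false = false
[root] false OR false OR false = false
Overall: false → blocked

Blocked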